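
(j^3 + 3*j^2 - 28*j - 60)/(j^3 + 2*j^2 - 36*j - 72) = (j - 5)/(j - 6)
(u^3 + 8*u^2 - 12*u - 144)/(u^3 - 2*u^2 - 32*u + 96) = (u + 6)/(u - 4)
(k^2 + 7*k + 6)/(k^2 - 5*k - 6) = (k + 6)/(k - 6)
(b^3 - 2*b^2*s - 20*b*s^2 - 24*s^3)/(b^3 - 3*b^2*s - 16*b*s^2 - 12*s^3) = (b + 2*s)/(b + s)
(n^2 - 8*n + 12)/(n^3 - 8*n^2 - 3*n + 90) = (n - 2)/(n^2 - 2*n - 15)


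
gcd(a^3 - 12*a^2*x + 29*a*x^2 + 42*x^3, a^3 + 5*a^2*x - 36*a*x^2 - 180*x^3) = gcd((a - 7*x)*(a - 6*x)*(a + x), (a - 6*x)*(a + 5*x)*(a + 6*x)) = -a + 6*x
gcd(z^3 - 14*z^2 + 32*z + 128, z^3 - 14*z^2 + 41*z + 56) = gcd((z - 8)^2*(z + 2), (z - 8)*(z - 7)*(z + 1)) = z - 8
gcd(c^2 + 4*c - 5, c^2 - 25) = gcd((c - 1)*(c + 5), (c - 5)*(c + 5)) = c + 5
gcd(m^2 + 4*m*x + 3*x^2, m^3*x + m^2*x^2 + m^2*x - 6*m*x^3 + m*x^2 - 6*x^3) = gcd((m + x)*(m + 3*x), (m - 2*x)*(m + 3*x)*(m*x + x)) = m + 3*x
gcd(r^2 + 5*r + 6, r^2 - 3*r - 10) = r + 2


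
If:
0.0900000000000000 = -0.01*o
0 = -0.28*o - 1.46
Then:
No Solution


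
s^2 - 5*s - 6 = (s - 6)*(s + 1)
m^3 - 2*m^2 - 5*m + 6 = (m - 3)*(m - 1)*(m + 2)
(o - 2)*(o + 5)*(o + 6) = o^3 + 9*o^2 + 8*o - 60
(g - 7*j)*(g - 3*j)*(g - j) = g^3 - 11*g^2*j + 31*g*j^2 - 21*j^3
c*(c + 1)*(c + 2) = c^3 + 3*c^2 + 2*c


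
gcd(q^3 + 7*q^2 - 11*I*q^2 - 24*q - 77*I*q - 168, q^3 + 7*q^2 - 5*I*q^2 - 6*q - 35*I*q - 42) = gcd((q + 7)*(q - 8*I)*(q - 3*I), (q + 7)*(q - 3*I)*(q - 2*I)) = q^2 + q*(7 - 3*I) - 21*I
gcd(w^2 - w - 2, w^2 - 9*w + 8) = 1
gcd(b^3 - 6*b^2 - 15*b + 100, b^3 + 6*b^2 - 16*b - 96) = b + 4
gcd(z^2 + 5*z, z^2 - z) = z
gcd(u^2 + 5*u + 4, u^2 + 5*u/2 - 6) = u + 4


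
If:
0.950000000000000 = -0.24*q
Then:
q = -3.96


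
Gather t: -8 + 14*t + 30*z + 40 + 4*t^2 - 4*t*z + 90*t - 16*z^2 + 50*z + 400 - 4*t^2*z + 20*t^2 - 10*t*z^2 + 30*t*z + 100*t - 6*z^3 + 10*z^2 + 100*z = t^2*(24 - 4*z) + t*(-10*z^2 + 26*z + 204) - 6*z^3 - 6*z^2 + 180*z + 432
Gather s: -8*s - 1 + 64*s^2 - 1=64*s^2 - 8*s - 2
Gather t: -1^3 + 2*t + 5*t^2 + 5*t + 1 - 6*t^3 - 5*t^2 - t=-6*t^3 + 6*t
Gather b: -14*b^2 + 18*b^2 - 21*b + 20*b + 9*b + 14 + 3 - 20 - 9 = 4*b^2 + 8*b - 12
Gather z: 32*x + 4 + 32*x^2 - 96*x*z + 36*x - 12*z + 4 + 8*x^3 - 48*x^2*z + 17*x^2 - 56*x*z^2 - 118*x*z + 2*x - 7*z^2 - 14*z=8*x^3 + 49*x^2 + 70*x + z^2*(-56*x - 7) + z*(-48*x^2 - 214*x - 26) + 8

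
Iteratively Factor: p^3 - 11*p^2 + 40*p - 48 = (p - 3)*(p^2 - 8*p + 16) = (p - 4)*(p - 3)*(p - 4)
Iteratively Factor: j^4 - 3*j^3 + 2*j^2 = (j - 1)*(j^3 - 2*j^2) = j*(j - 1)*(j^2 - 2*j) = j^2*(j - 1)*(j - 2)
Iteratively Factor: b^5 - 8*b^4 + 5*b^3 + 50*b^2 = (b - 5)*(b^4 - 3*b^3 - 10*b^2) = (b - 5)*(b + 2)*(b^3 - 5*b^2) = b*(b - 5)*(b + 2)*(b^2 - 5*b) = b^2*(b - 5)*(b + 2)*(b - 5)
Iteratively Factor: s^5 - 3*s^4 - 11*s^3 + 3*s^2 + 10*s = (s - 5)*(s^4 + 2*s^3 - s^2 - 2*s) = (s - 5)*(s - 1)*(s^3 + 3*s^2 + 2*s) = s*(s - 5)*(s - 1)*(s^2 + 3*s + 2) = s*(s - 5)*(s - 1)*(s + 2)*(s + 1)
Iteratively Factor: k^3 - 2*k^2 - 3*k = (k + 1)*(k^2 - 3*k) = k*(k + 1)*(k - 3)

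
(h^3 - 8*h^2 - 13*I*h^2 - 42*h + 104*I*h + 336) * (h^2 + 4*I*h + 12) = h^5 - 8*h^4 - 9*I*h^4 + 22*h^3 + 72*I*h^3 - 176*h^2 - 324*I*h^2 - 504*h + 2592*I*h + 4032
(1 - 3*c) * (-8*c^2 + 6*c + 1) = 24*c^3 - 26*c^2 + 3*c + 1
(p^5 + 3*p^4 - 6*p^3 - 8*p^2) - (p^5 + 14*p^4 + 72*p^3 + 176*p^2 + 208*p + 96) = -11*p^4 - 78*p^3 - 184*p^2 - 208*p - 96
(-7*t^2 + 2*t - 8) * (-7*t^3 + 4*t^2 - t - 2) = 49*t^5 - 42*t^4 + 71*t^3 - 20*t^2 + 4*t + 16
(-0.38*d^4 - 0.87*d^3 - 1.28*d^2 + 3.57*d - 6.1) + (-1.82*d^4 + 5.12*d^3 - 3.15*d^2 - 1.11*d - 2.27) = -2.2*d^4 + 4.25*d^3 - 4.43*d^2 + 2.46*d - 8.37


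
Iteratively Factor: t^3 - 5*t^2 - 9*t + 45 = (t - 3)*(t^2 - 2*t - 15) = (t - 5)*(t - 3)*(t + 3)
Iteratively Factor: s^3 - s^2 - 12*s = (s)*(s^2 - s - 12) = s*(s - 4)*(s + 3)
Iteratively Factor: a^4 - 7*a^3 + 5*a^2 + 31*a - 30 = (a - 1)*(a^3 - 6*a^2 - a + 30) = (a - 5)*(a - 1)*(a^2 - a - 6) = (a - 5)*(a - 3)*(a - 1)*(a + 2)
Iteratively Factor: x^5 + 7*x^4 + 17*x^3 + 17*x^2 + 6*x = (x + 2)*(x^4 + 5*x^3 + 7*x^2 + 3*x) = (x + 2)*(x + 3)*(x^3 + 2*x^2 + x) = (x + 1)*(x + 2)*(x + 3)*(x^2 + x) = (x + 1)^2*(x + 2)*(x + 3)*(x)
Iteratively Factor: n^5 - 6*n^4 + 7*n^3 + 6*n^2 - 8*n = (n - 2)*(n^4 - 4*n^3 - n^2 + 4*n) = (n - 2)*(n - 1)*(n^3 - 3*n^2 - 4*n) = n*(n - 2)*(n - 1)*(n^2 - 3*n - 4) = n*(n - 4)*(n - 2)*(n - 1)*(n + 1)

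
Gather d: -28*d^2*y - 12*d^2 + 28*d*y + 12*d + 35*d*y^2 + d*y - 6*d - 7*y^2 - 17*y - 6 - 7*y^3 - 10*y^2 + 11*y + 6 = d^2*(-28*y - 12) + d*(35*y^2 + 29*y + 6) - 7*y^3 - 17*y^2 - 6*y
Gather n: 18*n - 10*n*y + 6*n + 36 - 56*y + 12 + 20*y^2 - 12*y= n*(24 - 10*y) + 20*y^2 - 68*y + 48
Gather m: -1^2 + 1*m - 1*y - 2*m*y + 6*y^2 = m*(1 - 2*y) + 6*y^2 - y - 1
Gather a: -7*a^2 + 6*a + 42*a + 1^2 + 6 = -7*a^2 + 48*a + 7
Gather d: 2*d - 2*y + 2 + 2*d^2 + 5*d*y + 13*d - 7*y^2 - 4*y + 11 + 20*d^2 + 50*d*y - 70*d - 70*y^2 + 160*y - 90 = 22*d^2 + d*(55*y - 55) - 77*y^2 + 154*y - 77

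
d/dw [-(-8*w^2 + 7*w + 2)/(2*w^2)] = (7*w + 4)/(2*w^3)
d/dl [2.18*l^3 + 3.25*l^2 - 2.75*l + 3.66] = 6.54*l^2 + 6.5*l - 2.75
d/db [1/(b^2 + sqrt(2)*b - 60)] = (-2*b - sqrt(2))/(b^2 + sqrt(2)*b - 60)^2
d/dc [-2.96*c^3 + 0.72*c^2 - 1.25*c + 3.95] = -8.88*c^2 + 1.44*c - 1.25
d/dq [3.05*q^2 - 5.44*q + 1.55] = 6.1*q - 5.44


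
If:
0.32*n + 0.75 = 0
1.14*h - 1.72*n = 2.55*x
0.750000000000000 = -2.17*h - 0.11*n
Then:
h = -0.23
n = -2.34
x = 1.48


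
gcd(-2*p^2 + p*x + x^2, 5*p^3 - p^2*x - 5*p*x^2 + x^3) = -p + x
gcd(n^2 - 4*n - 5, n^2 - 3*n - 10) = n - 5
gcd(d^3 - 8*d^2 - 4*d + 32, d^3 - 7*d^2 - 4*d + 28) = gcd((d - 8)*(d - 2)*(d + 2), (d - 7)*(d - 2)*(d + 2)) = d^2 - 4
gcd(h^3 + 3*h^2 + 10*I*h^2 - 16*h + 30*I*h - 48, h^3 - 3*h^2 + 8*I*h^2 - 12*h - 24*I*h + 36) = h + 2*I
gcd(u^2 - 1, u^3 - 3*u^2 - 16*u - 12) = u + 1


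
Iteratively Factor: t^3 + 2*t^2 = (t)*(t^2 + 2*t) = t^2*(t + 2)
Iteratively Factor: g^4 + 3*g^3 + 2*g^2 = (g)*(g^3 + 3*g^2 + 2*g) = g^2*(g^2 + 3*g + 2) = g^2*(g + 2)*(g + 1)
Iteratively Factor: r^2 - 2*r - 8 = (r - 4)*(r + 2)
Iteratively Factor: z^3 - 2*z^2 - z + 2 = (z + 1)*(z^2 - 3*z + 2) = (z - 1)*(z + 1)*(z - 2)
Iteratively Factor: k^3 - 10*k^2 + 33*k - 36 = (k - 4)*(k^2 - 6*k + 9) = (k - 4)*(k - 3)*(k - 3)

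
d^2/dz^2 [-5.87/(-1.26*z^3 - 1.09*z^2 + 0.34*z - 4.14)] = (-(44.3772*z + 12.7966)*(1.26*z^3 + 1.09*z^2 - 0.34*z + 4.14) + 5.87*(3.78*z^2 + 2.18*z - 0.34)*(7.56*z^2 + 4.36*z - 0.68))/(1.26*z^3 + 1.09*z^2 - 0.34*z + 4.14)^3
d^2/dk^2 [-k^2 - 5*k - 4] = -2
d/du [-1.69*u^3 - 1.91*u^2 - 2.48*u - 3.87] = -5.07*u^2 - 3.82*u - 2.48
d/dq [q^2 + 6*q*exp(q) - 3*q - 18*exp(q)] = 6*q*exp(q) + 2*q - 12*exp(q) - 3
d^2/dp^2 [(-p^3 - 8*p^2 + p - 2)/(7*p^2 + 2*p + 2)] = 2*(171*p^3 + 30*p^2 - 138*p - 16)/(343*p^6 + 294*p^5 + 378*p^4 + 176*p^3 + 108*p^2 + 24*p + 8)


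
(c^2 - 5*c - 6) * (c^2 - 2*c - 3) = c^4 - 7*c^3 + c^2 + 27*c + 18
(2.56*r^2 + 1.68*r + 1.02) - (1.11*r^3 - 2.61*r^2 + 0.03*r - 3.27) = -1.11*r^3 + 5.17*r^2 + 1.65*r + 4.29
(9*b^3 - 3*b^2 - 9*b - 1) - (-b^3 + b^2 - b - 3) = 10*b^3 - 4*b^2 - 8*b + 2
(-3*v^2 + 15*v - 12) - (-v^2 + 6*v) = -2*v^2 + 9*v - 12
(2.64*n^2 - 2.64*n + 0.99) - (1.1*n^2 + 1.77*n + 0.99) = 1.54*n^2 - 4.41*n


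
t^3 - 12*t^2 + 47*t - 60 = (t - 5)*(t - 4)*(t - 3)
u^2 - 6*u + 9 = (u - 3)^2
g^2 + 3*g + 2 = (g + 1)*(g + 2)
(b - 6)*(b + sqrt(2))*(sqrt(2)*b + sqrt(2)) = sqrt(2)*b^3 - 5*sqrt(2)*b^2 + 2*b^2 - 10*b - 6*sqrt(2)*b - 12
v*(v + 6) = v^2 + 6*v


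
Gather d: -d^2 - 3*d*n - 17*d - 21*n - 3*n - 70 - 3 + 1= -d^2 + d*(-3*n - 17) - 24*n - 72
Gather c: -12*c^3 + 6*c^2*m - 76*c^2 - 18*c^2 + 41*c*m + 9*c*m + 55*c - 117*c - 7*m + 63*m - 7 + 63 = -12*c^3 + c^2*(6*m - 94) + c*(50*m - 62) + 56*m + 56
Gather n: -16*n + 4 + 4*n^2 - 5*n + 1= 4*n^2 - 21*n + 5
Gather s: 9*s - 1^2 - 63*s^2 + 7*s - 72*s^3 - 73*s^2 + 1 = -72*s^3 - 136*s^2 + 16*s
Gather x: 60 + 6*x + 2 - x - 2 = 5*x + 60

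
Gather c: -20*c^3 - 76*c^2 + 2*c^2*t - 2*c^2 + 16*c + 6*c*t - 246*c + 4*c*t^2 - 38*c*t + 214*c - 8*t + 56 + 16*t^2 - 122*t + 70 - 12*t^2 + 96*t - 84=-20*c^3 + c^2*(2*t - 78) + c*(4*t^2 - 32*t - 16) + 4*t^2 - 34*t + 42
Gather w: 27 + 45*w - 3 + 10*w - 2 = 55*w + 22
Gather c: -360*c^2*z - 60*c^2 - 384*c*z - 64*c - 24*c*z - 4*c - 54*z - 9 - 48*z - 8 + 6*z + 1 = c^2*(-360*z - 60) + c*(-408*z - 68) - 96*z - 16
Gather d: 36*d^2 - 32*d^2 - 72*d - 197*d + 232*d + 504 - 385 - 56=4*d^2 - 37*d + 63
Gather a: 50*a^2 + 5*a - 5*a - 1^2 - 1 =50*a^2 - 2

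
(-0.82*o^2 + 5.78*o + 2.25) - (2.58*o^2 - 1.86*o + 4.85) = -3.4*o^2 + 7.64*o - 2.6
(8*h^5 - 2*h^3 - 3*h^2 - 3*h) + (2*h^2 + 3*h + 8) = 8*h^5 - 2*h^3 - h^2 + 8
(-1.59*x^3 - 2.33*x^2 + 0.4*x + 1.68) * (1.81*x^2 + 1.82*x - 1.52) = -2.8779*x^5 - 7.1111*x^4 - 1.0998*x^3 + 7.3104*x^2 + 2.4496*x - 2.5536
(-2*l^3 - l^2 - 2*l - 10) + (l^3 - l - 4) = -l^3 - l^2 - 3*l - 14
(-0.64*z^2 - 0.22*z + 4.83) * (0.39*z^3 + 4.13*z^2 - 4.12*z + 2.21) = -0.2496*z^5 - 2.729*z^4 + 3.6119*z^3 + 19.4399*z^2 - 20.3858*z + 10.6743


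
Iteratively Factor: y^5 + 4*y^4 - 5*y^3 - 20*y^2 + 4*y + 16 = (y - 1)*(y^4 + 5*y^3 - 20*y - 16) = (y - 2)*(y - 1)*(y^3 + 7*y^2 + 14*y + 8) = (y - 2)*(y - 1)*(y + 1)*(y^2 + 6*y + 8) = (y - 2)*(y - 1)*(y + 1)*(y + 2)*(y + 4)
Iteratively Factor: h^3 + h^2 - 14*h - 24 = (h - 4)*(h^2 + 5*h + 6) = (h - 4)*(h + 3)*(h + 2)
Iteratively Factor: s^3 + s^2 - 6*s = (s - 2)*(s^2 + 3*s) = s*(s - 2)*(s + 3)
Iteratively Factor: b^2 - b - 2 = (b - 2)*(b + 1)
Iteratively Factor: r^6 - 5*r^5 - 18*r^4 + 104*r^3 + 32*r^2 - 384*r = (r)*(r^5 - 5*r^4 - 18*r^3 + 104*r^2 + 32*r - 384) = r*(r - 3)*(r^4 - 2*r^3 - 24*r^2 + 32*r + 128) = r*(r - 4)*(r - 3)*(r^3 + 2*r^2 - 16*r - 32) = r*(r - 4)*(r - 3)*(r + 2)*(r^2 - 16) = r*(r - 4)^2*(r - 3)*(r + 2)*(r + 4)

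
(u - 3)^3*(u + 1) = u^4 - 8*u^3 + 18*u^2 - 27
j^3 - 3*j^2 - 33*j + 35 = (j - 7)*(j - 1)*(j + 5)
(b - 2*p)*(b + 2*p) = b^2 - 4*p^2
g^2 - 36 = (g - 6)*(g + 6)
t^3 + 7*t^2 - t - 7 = (t - 1)*(t + 1)*(t + 7)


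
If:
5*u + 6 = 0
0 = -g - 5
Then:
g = -5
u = -6/5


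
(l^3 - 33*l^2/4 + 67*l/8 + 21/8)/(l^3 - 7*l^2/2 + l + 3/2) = (8*l^3 - 66*l^2 + 67*l + 21)/(4*(2*l^3 - 7*l^2 + 2*l + 3))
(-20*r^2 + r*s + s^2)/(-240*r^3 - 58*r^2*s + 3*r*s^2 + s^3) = (4*r - s)/(48*r^2 + 2*r*s - s^2)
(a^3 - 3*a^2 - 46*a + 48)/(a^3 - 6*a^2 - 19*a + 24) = (a + 6)/(a + 3)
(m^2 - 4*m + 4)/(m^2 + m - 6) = (m - 2)/(m + 3)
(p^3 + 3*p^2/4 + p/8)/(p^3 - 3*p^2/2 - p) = (p + 1/4)/(p - 2)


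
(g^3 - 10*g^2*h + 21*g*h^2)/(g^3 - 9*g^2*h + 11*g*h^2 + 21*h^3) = g/(g + h)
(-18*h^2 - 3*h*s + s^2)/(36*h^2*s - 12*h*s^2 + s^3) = (3*h + s)/(s*(-6*h + s))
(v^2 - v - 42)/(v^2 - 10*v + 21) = (v + 6)/(v - 3)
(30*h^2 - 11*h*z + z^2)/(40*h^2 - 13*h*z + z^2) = (-6*h + z)/(-8*h + z)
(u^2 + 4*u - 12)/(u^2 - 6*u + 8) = (u + 6)/(u - 4)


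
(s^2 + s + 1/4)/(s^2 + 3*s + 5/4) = (2*s + 1)/(2*s + 5)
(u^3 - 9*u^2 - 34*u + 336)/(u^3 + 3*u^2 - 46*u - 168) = (u - 8)/(u + 4)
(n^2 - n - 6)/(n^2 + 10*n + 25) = (n^2 - n - 6)/(n^2 + 10*n + 25)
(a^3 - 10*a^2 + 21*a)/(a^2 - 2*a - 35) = a*(a - 3)/(a + 5)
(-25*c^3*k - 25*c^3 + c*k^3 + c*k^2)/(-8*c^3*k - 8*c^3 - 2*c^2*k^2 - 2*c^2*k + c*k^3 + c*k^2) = (25*c^2 - k^2)/(8*c^2 + 2*c*k - k^2)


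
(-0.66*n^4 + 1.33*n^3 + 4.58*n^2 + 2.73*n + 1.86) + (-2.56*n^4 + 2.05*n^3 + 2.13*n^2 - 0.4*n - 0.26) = -3.22*n^4 + 3.38*n^3 + 6.71*n^2 + 2.33*n + 1.6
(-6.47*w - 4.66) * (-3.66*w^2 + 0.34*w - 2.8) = 23.6802*w^3 + 14.8558*w^2 + 16.5316*w + 13.048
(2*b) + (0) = 2*b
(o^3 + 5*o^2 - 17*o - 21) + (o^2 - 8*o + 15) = o^3 + 6*o^2 - 25*o - 6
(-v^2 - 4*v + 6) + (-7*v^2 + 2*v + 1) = -8*v^2 - 2*v + 7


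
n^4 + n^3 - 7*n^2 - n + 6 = (n - 2)*(n - 1)*(n + 1)*(n + 3)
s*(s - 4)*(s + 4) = s^3 - 16*s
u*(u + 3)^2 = u^3 + 6*u^2 + 9*u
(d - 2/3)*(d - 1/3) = d^2 - d + 2/9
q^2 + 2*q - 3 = (q - 1)*(q + 3)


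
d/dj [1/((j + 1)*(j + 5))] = 2*(-j - 3)/(j^4 + 12*j^3 + 46*j^2 + 60*j + 25)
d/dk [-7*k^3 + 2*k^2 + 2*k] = -21*k^2 + 4*k + 2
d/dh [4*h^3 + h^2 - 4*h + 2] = 12*h^2 + 2*h - 4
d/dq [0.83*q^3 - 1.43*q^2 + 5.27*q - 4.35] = 2.49*q^2 - 2.86*q + 5.27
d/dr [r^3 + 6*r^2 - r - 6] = 3*r^2 + 12*r - 1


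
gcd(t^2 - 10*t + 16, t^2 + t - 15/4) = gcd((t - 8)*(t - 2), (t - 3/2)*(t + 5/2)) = 1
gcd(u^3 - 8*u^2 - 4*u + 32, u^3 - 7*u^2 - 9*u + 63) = 1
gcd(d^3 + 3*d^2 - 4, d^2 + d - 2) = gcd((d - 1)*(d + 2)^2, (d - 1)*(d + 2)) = d^2 + d - 2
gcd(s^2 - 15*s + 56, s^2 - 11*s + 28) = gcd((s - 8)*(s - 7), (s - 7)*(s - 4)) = s - 7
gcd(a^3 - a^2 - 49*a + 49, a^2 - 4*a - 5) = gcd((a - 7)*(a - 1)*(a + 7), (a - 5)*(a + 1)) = 1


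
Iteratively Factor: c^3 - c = (c + 1)*(c^2 - c) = c*(c + 1)*(c - 1)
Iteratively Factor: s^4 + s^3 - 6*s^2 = (s - 2)*(s^3 + 3*s^2) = s*(s - 2)*(s^2 + 3*s) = s^2*(s - 2)*(s + 3)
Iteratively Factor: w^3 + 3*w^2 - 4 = (w + 2)*(w^2 + w - 2) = (w - 1)*(w + 2)*(w + 2)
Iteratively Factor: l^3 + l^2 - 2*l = (l + 2)*(l^2 - l) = (l - 1)*(l + 2)*(l)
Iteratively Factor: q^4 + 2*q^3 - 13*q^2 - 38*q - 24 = (q + 1)*(q^3 + q^2 - 14*q - 24) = (q + 1)*(q + 2)*(q^2 - q - 12) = (q + 1)*(q + 2)*(q + 3)*(q - 4)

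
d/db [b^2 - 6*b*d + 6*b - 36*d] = 2*b - 6*d + 6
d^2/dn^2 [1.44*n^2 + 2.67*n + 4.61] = 2.88000000000000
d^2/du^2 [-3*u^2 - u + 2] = -6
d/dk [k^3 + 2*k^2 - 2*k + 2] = 3*k^2 + 4*k - 2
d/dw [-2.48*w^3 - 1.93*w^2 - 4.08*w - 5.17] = -7.44*w^2 - 3.86*w - 4.08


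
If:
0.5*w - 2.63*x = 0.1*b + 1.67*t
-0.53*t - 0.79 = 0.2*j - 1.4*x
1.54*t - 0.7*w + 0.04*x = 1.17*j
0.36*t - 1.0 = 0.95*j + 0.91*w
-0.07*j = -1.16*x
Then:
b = 22.08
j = -1.56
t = -1.15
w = 0.08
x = -0.09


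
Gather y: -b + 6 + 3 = 9 - b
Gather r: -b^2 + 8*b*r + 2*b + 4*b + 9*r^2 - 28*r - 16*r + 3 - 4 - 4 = -b^2 + 6*b + 9*r^2 + r*(8*b - 44) - 5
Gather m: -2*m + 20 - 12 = 8 - 2*m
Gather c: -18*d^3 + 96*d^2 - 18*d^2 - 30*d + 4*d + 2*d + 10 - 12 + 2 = -18*d^3 + 78*d^2 - 24*d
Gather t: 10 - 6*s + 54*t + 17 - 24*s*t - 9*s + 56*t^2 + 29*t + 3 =-15*s + 56*t^2 + t*(83 - 24*s) + 30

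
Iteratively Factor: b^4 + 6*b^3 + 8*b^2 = (b + 2)*(b^3 + 4*b^2) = b*(b + 2)*(b^2 + 4*b) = b*(b + 2)*(b + 4)*(b)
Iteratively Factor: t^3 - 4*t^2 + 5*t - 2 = (t - 2)*(t^2 - 2*t + 1) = (t - 2)*(t - 1)*(t - 1)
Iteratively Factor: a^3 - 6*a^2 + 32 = (a + 2)*(a^2 - 8*a + 16) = (a - 4)*(a + 2)*(a - 4)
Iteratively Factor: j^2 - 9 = (j + 3)*(j - 3)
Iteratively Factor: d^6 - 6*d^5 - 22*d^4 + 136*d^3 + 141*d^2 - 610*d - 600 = (d + 2)*(d^5 - 8*d^4 - 6*d^3 + 148*d^2 - 155*d - 300) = (d + 1)*(d + 2)*(d^4 - 9*d^3 + 3*d^2 + 145*d - 300) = (d - 5)*(d + 1)*(d + 2)*(d^3 - 4*d^2 - 17*d + 60) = (d - 5)*(d + 1)*(d + 2)*(d + 4)*(d^2 - 8*d + 15) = (d - 5)*(d - 3)*(d + 1)*(d + 2)*(d + 4)*(d - 5)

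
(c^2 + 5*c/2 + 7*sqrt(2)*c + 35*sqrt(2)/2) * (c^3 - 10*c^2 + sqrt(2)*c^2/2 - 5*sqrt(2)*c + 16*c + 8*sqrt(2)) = c^5 - 15*c^4/2 + 15*sqrt(2)*c^4/2 - 225*sqrt(2)*c^3/4 - 2*c^3 - 135*sqrt(2)*c^2/2 - 25*c^2/2 - 63*c + 300*sqrt(2)*c + 280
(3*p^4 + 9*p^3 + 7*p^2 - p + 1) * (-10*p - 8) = -30*p^5 - 114*p^4 - 142*p^3 - 46*p^2 - 2*p - 8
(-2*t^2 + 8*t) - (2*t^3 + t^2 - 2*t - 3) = -2*t^3 - 3*t^2 + 10*t + 3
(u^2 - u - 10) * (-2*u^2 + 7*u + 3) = -2*u^4 + 9*u^3 + 16*u^2 - 73*u - 30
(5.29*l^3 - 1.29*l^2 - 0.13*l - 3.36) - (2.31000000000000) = 5.29*l^3 - 1.29*l^2 - 0.13*l - 5.67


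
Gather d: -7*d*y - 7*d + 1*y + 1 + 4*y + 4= d*(-7*y - 7) + 5*y + 5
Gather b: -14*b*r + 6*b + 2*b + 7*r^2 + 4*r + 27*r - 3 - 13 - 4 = b*(8 - 14*r) + 7*r^2 + 31*r - 20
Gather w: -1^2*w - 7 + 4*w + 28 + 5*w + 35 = 8*w + 56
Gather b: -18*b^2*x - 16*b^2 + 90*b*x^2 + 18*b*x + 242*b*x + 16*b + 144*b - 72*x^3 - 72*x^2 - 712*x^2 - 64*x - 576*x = b^2*(-18*x - 16) + b*(90*x^2 + 260*x + 160) - 72*x^3 - 784*x^2 - 640*x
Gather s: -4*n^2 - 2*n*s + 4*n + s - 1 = -4*n^2 + 4*n + s*(1 - 2*n) - 1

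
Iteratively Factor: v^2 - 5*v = (v - 5)*(v)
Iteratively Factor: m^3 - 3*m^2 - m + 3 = (m - 3)*(m^2 - 1) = (m - 3)*(m - 1)*(m + 1)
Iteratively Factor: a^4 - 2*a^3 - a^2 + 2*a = (a)*(a^3 - 2*a^2 - a + 2) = a*(a + 1)*(a^2 - 3*a + 2) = a*(a - 1)*(a + 1)*(a - 2)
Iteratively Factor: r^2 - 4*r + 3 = (r - 1)*(r - 3)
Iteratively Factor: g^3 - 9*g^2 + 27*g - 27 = (g - 3)*(g^2 - 6*g + 9) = (g - 3)^2*(g - 3)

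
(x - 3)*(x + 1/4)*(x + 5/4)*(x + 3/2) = x^4 - 103*x^2/16 - 231*x/32 - 45/32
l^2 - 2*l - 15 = (l - 5)*(l + 3)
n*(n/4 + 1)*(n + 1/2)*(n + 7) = n^4/4 + 23*n^3/8 + 67*n^2/8 + 7*n/2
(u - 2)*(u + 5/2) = u^2 + u/2 - 5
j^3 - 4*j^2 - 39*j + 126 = (j - 7)*(j - 3)*(j + 6)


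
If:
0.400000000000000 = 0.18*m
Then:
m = 2.22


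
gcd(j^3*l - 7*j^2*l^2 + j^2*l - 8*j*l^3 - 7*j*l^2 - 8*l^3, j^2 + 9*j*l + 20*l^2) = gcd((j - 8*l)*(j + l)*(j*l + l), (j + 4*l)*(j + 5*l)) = 1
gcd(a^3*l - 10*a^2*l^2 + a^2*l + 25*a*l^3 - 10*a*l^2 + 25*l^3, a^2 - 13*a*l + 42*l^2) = 1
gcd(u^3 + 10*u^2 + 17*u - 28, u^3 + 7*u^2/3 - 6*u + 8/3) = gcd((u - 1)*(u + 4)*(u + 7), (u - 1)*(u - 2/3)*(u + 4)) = u^2 + 3*u - 4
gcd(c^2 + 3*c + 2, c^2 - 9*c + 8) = 1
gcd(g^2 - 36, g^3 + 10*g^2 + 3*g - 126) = g + 6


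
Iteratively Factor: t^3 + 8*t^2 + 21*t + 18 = (t + 3)*(t^2 + 5*t + 6) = (t + 3)^2*(t + 2)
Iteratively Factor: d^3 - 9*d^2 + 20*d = (d - 4)*(d^2 - 5*d) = d*(d - 4)*(d - 5)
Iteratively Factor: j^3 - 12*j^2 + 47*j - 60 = (j - 4)*(j^2 - 8*j + 15) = (j - 5)*(j - 4)*(j - 3)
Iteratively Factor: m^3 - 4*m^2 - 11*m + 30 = (m + 3)*(m^2 - 7*m + 10) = (m - 2)*(m + 3)*(m - 5)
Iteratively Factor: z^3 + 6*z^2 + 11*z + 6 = (z + 2)*(z^2 + 4*z + 3) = (z + 1)*(z + 2)*(z + 3)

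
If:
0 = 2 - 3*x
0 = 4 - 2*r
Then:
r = 2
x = 2/3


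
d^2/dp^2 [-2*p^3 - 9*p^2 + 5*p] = -12*p - 18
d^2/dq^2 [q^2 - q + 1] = 2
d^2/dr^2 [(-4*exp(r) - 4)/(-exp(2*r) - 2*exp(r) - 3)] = 4*(exp(4*r) + 2*exp(3*r) - 12*exp(2*r) - 14*exp(r) + 3)*exp(r)/(exp(6*r) + 6*exp(5*r) + 21*exp(4*r) + 44*exp(3*r) + 63*exp(2*r) + 54*exp(r) + 27)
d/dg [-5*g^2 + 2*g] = 2 - 10*g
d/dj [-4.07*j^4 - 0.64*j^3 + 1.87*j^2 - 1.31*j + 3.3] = -16.28*j^3 - 1.92*j^2 + 3.74*j - 1.31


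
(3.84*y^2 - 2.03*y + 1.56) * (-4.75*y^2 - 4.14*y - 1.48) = -18.24*y^4 - 6.2551*y^3 - 4.689*y^2 - 3.454*y - 2.3088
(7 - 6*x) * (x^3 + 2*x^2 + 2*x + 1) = -6*x^4 - 5*x^3 + 2*x^2 + 8*x + 7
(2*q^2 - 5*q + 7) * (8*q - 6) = 16*q^3 - 52*q^2 + 86*q - 42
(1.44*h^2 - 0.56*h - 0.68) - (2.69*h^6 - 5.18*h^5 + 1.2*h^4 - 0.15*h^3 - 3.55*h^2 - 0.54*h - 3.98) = -2.69*h^6 + 5.18*h^5 - 1.2*h^4 + 0.15*h^3 + 4.99*h^2 - 0.02*h + 3.3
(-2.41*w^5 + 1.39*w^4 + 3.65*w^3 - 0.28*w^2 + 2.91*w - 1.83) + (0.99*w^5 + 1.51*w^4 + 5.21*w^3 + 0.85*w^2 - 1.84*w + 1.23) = -1.42*w^5 + 2.9*w^4 + 8.86*w^3 + 0.57*w^2 + 1.07*w - 0.6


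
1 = 1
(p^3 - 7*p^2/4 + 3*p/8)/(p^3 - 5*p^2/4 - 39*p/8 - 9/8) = p*(-8*p^2 + 14*p - 3)/(-8*p^3 + 10*p^2 + 39*p + 9)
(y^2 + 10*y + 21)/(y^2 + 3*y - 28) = (y + 3)/(y - 4)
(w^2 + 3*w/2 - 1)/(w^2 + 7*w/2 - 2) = (w + 2)/(w + 4)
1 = 1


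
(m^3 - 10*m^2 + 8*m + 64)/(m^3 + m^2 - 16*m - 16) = (m^2 - 6*m - 16)/(m^2 + 5*m + 4)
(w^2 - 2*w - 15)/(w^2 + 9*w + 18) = (w - 5)/(w + 6)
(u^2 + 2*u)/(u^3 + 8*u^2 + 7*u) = (u + 2)/(u^2 + 8*u + 7)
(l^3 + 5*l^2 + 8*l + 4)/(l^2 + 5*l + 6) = (l^2 + 3*l + 2)/(l + 3)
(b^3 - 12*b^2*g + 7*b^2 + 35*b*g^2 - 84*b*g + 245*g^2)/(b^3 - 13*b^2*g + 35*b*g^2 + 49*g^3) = (b^2 - 5*b*g + 7*b - 35*g)/(b^2 - 6*b*g - 7*g^2)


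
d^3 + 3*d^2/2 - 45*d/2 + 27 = (d - 3)*(d - 3/2)*(d + 6)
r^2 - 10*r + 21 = (r - 7)*(r - 3)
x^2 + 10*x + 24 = (x + 4)*(x + 6)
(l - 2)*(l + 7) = l^2 + 5*l - 14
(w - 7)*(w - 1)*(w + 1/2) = w^3 - 15*w^2/2 + 3*w + 7/2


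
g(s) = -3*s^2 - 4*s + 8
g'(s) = -6*s - 4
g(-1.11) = 8.74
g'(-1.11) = 2.66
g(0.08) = 7.66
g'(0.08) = -4.48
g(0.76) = 3.23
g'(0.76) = -8.56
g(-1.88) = 4.92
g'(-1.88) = 7.28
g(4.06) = -57.69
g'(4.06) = -28.36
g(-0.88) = 9.20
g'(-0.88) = 1.28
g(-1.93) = 4.55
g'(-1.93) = 7.58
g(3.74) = -48.92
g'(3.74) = -26.44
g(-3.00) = -7.00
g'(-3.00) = 14.00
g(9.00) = -271.00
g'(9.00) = -58.00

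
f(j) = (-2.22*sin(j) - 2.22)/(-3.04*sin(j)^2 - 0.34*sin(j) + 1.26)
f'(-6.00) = -8.76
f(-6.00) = -3.06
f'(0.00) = -2.24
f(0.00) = -1.76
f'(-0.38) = 0.52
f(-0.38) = -1.44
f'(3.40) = 0.40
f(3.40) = -1.44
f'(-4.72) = -0.04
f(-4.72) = 2.09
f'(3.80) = -15.84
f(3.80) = -2.61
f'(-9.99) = 253.55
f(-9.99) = -16.56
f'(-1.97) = -1.21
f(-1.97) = 0.17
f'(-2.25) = -18.03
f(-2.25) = 1.56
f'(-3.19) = 2.76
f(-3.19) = -1.88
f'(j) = (6.08*sin(j)*cos(j) + 0.34*cos(j))*(-2.22*sin(j) - 2.22)/(-3.04*sin(j)^2 - 0.34*sin(j) + 1.26)^2 - 2.22*cos(j)/(-3.04*sin(j)^2 - 0.34*sin(j) + 1.26) = 2.22*(-6.08*sin(j) + 1.52*cos(2*j) - 3.12)*cos(j)/(3.04*sin(j)^2 + 0.34*sin(j) - 1.26)^2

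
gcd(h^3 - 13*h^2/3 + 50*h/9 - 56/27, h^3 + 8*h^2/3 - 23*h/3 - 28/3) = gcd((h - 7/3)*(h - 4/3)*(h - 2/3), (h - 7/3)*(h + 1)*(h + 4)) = h - 7/3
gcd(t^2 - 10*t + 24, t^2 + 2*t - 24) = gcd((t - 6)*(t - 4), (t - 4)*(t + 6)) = t - 4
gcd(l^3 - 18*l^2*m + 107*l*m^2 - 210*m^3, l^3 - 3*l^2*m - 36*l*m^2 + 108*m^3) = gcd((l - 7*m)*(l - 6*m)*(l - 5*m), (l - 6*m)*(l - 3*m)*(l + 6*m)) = l - 6*m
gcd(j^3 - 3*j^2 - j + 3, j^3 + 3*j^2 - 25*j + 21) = j^2 - 4*j + 3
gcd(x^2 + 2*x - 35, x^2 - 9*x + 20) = x - 5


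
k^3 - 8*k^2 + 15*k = k*(k - 5)*(k - 3)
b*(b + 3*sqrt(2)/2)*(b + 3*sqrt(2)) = b^3 + 9*sqrt(2)*b^2/2 + 9*b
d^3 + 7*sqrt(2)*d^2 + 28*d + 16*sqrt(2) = (d + sqrt(2))*(d + 2*sqrt(2))*(d + 4*sqrt(2))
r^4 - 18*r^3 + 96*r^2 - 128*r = r*(r - 8)^2*(r - 2)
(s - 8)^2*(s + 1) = s^3 - 15*s^2 + 48*s + 64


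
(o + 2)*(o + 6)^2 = o^3 + 14*o^2 + 60*o + 72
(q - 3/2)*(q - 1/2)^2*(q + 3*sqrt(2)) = q^4 - 5*q^3/2 + 3*sqrt(2)*q^3 - 15*sqrt(2)*q^2/2 + 7*q^2/4 - 3*q/8 + 21*sqrt(2)*q/4 - 9*sqrt(2)/8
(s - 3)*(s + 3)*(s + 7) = s^3 + 7*s^2 - 9*s - 63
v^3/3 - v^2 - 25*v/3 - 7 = (v/3 + 1)*(v - 7)*(v + 1)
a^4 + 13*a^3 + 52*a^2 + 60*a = a*(a + 2)*(a + 5)*(a + 6)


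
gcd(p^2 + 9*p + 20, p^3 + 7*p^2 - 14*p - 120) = p + 5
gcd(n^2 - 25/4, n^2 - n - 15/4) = n - 5/2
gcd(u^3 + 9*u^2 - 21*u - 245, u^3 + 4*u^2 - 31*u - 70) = u^2 + 2*u - 35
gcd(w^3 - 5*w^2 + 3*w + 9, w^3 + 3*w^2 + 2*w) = w + 1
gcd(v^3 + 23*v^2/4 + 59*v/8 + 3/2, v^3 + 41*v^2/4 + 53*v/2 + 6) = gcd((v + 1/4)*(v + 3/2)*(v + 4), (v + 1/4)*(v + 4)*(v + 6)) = v^2 + 17*v/4 + 1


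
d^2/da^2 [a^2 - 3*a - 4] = 2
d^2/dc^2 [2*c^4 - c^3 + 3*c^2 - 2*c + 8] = 24*c^2 - 6*c + 6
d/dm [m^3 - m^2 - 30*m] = 3*m^2 - 2*m - 30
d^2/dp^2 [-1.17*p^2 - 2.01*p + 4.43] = -2.34000000000000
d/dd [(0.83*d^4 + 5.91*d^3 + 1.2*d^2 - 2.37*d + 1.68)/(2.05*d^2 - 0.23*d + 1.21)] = (3.403*d^5 + 11.5428*d^4 + 1.2986*d^3 + 26.0358*d^2 - 3.984*d - 2.4813)/(4.2025*d^4 - 0.943*d^3 + 5.0139*d^2 - 0.5566*d + 1.4641)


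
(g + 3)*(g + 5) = g^2 + 8*g + 15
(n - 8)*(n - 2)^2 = n^3 - 12*n^2 + 36*n - 32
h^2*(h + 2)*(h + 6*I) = h^4 + 2*h^3 + 6*I*h^3 + 12*I*h^2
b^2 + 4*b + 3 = (b + 1)*(b + 3)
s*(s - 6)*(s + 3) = s^3 - 3*s^2 - 18*s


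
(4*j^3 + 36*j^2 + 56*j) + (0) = 4*j^3 + 36*j^2 + 56*j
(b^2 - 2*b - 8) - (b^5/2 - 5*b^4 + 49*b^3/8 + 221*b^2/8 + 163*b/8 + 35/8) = -b^5/2 + 5*b^4 - 49*b^3/8 - 213*b^2/8 - 179*b/8 - 99/8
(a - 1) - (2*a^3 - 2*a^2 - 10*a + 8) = -2*a^3 + 2*a^2 + 11*a - 9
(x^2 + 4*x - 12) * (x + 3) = x^3 + 7*x^2 - 36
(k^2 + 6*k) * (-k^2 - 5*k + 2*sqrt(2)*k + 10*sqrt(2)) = -k^4 - 11*k^3 + 2*sqrt(2)*k^3 - 30*k^2 + 22*sqrt(2)*k^2 + 60*sqrt(2)*k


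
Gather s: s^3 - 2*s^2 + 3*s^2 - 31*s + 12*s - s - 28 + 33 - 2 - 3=s^3 + s^2 - 20*s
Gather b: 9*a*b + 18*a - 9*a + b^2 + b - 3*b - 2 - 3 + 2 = 9*a + b^2 + b*(9*a - 2) - 3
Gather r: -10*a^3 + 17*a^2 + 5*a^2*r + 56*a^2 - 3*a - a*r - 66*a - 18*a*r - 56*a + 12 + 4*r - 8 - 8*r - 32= -10*a^3 + 73*a^2 - 125*a + r*(5*a^2 - 19*a - 4) - 28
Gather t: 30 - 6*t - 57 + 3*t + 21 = -3*t - 6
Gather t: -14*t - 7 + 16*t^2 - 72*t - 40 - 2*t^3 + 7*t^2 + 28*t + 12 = -2*t^3 + 23*t^2 - 58*t - 35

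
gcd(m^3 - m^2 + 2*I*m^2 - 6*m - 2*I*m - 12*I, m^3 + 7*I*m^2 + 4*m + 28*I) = m + 2*I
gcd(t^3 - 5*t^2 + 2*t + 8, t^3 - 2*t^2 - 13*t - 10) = t + 1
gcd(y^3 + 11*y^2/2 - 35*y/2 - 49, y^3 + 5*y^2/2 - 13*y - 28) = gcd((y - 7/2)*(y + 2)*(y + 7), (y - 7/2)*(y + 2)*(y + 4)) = y^2 - 3*y/2 - 7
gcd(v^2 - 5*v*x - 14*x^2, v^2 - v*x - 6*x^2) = v + 2*x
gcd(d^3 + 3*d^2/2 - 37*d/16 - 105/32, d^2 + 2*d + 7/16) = d + 7/4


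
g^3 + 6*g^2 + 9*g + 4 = (g + 1)^2*(g + 4)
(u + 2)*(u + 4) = u^2 + 6*u + 8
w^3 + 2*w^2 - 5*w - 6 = (w - 2)*(w + 1)*(w + 3)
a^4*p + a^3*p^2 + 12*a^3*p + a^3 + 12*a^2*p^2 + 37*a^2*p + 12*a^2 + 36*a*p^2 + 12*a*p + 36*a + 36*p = (a + 6)^2*(a + p)*(a*p + 1)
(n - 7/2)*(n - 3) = n^2 - 13*n/2 + 21/2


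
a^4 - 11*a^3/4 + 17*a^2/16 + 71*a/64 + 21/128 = (a - 7/4)*(a - 3/2)*(a + 1/4)^2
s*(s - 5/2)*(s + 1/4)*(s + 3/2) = s^4 - 3*s^3/4 - 4*s^2 - 15*s/16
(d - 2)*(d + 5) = d^2 + 3*d - 10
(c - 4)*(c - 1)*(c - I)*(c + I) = c^4 - 5*c^3 + 5*c^2 - 5*c + 4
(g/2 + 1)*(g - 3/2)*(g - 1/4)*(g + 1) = g^4/2 + 5*g^3/8 - 23*g^2/16 - 19*g/16 + 3/8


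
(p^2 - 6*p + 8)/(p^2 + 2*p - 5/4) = 4*(p^2 - 6*p + 8)/(4*p^2 + 8*p - 5)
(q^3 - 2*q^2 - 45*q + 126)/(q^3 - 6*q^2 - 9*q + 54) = (q + 7)/(q + 3)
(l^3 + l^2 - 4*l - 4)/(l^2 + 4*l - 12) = (l^2 + 3*l + 2)/(l + 6)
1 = 1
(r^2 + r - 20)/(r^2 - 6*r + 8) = (r + 5)/(r - 2)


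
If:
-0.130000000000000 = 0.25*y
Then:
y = -0.52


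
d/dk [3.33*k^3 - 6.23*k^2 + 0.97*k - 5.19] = 9.99*k^2 - 12.46*k + 0.97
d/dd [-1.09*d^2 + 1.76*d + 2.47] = 1.76 - 2.18*d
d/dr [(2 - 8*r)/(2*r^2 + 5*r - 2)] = 2*(8*r^2 - 4*r + 3)/(4*r^4 + 20*r^3 + 17*r^2 - 20*r + 4)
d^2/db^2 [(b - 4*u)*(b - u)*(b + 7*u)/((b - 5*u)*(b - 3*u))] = u^2*(68*b^3 - 732*b^2*u + 2796*b*u^2 - 3796*u^3)/(b^6 - 24*b^5*u + 237*b^4*u^2 - 1232*b^3*u^3 + 3555*b^2*u^4 - 5400*b*u^5 + 3375*u^6)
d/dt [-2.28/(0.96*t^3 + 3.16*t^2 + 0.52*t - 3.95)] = (6.5664*t^2 + 14.4096*t + 1.1856)/(0.96*t^3 + 3.16*t^2 + 0.52*t - 3.95)^2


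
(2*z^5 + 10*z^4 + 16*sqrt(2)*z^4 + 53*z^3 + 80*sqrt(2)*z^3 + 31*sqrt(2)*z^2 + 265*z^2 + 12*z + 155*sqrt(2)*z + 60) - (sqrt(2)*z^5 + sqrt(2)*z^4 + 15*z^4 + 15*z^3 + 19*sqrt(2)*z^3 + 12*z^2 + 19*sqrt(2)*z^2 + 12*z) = -sqrt(2)*z^5 + 2*z^5 - 5*z^4 + 15*sqrt(2)*z^4 + 38*z^3 + 61*sqrt(2)*z^3 + 12*sqrt(2)*z^2 + 253*z^2 + 155*sqrt(2)*z + 60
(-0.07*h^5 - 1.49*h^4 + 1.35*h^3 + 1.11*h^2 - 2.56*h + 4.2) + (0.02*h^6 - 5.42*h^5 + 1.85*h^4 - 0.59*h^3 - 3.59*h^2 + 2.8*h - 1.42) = 0.02*h^6 - 5.49*h^5 + 0.36*h^4 + 0.76*h^3 - 2.48*h^2 + 0.24*h + 2.78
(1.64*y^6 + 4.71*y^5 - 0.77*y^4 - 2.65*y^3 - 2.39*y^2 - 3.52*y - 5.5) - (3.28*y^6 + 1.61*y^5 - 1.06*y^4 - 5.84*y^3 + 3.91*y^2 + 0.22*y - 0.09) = -1.64*y^6 + 3.1*y^5 + 0.29*y^4 + 3.19*y^3 - 6.3*y^2 - 3.74*y - 5.41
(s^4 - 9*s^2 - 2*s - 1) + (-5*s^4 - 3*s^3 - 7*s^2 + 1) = -4*s^4 - 3*s^3 - 16*s^2 - 2*s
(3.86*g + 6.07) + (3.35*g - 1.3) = 7.21*g + 4.77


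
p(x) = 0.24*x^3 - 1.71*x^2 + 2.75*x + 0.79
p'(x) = 0.72*x^2 - 3.42*x + 2.75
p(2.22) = 1.09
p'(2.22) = -1.29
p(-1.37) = -6.80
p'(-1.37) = 8.79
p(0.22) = 1.31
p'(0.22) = 2.03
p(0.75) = 1.99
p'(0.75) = 0.59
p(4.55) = 0.51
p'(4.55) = 2.09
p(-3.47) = -39.37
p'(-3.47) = 23.29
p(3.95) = -0.24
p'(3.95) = 0.47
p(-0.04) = 0.68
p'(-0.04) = 2.89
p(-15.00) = -1235.21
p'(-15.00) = 216.05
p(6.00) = 7.57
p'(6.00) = 8.15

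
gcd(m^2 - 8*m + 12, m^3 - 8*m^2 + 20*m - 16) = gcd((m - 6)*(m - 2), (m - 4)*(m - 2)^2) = m - 2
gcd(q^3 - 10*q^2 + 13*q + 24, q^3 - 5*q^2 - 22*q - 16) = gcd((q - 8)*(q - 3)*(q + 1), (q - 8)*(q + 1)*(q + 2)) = q^2 - 7*q - 8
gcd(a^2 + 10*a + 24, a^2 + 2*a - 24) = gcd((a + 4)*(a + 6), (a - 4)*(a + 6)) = a + 6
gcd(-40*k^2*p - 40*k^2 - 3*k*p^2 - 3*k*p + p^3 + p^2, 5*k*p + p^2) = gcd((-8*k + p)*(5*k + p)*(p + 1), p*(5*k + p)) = 5*k + p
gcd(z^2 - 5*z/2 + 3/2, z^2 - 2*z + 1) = z - 1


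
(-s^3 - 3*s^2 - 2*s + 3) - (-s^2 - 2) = -s^3 - 2*s^2 - 2*s + 5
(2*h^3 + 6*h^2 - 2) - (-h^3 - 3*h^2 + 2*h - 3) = 3*h^3 + 9*h^2 - 2*h + 1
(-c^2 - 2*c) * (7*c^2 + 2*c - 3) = -7*c^4 - 16*c^3 - c^2 + 6*c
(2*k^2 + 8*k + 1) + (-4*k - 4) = 2*k^2 + 4*k - 3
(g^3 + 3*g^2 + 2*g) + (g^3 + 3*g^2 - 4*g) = 2*g^3 + 6*g^2 - 2*g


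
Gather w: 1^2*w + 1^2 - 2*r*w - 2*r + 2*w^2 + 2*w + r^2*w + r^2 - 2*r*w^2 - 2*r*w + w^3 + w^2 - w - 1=r^2 - 2*r + w^3 + w^2*(3 - 2*r) + w*(r^2 - 4*r + 2)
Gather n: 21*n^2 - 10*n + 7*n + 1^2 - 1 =21*n^2 - 3*n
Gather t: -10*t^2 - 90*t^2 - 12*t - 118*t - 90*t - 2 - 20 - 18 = -100*t^2 - 220*t - 40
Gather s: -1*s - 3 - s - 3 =-2*s - 6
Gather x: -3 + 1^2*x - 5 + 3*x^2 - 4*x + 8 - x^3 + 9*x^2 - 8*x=-x^3 + 12*x^2 - 11*x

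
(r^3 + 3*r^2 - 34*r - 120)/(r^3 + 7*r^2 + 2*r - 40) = (r - 6)/(r - 2)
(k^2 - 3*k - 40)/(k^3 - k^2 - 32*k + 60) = (k^2 - 3*k - 40)/(k^3 - k^2 - 32*k + 60)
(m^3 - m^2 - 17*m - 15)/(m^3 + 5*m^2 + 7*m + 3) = (m - 5)/(m + 1)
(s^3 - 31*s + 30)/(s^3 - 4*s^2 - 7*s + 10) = (s + 6)/(s + 2)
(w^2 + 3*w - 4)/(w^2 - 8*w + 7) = (w + 4)/(w - 7)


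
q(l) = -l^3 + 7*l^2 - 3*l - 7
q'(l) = -3*l^2 + 14*l - 3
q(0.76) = -5.68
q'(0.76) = 5.91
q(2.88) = 18.53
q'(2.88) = 12.44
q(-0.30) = -5.44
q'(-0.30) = -7.47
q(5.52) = 21.54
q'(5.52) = -17.13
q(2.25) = 10.30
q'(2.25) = 13.31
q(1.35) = -0.75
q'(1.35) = 10.43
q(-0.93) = 2.65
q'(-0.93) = -18.61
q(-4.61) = 253.57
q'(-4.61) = -131.30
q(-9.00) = 1316.00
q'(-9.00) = -372.00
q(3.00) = 20.00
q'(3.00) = 12.00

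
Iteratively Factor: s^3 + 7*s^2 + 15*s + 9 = (s + 1)*(s^2 + 6*s + 9) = (s + 1)*(s + 3)*(s + 3)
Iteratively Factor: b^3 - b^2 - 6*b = (b - 3)*(b^2 + 2*b) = b*(b - 3)*(b + 2)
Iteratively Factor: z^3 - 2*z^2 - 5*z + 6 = (z + 2)*(z^2 - 4*z + 3) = (z - 1)*(z + 2)*(z - 3)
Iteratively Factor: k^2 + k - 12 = (k + 4)*(k - 3)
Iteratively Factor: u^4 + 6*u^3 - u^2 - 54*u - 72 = (u + 4)*(u^3 + 2*u^2 - 9*u - 18) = (u + 2)*(u + 4)*(u^2 - 9) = (u - 3)*(u + 2)*(u + 4)*(u + 3)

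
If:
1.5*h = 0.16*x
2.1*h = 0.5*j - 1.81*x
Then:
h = 0.106666666666667*x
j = 4.068*x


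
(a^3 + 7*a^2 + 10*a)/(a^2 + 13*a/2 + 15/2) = 2*a*(a + 2)/(2*a + 3)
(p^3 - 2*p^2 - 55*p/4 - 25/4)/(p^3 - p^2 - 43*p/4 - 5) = (p - 5)/(p - 4)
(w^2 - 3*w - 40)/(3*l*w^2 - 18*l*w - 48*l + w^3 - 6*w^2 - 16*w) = (w + 5)/(3*l*w + 6*l + w^2 + 2*w)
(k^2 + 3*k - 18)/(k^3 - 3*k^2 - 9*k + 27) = (k + 6)/(k^2 - 9)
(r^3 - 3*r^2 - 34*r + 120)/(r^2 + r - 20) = (r^2 + r - 30)/(r + 5)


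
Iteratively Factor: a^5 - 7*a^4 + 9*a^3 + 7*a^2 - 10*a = (a - 2)*(a^4 - 5*a^3 - a^2 + 5*a) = (a - 2)*(a + 1)*(a^3 - 6*a^2 + 5*a) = a*(a - 2)*(a + 1)*(a^2 - 6*a + 5) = a*(a - 5)*(a - 2)*(a + 1)*(a - 1)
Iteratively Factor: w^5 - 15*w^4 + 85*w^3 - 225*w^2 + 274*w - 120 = (w - 3)*(w^4 - 12*w^3 + 49*w^2 - 78*w + 40) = (w - 3)*(w - 1)*(w^3 - 11*w^2 + 38*w - 40) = (w - 3)*(w - 2)*(w - 1)*(w^2 - 9*w + 20) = (w - 5)*(w - 3)*(w - 2)*(w - 1)*(w - 4)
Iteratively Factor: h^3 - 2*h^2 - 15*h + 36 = (h + 4)*(h^2 - 6*h + 9) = (h - 3)*(h + 4)*(h - 3)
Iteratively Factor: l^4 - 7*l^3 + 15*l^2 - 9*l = (l - 3)*(l^3 - 4*l^2 + 3*l) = (l - 3)*(l - 1)*(l^2 - 3*l) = (l - 3)^2*(l - 1)*(l)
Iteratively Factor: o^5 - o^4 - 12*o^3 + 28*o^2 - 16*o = (o - 2)*(o^4 + o^3 - 10*o^2 + 8*o) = (o - 2)^2*(o^3 + 3*o^2 - 4*o) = (o - 2)^2*(o - 1)*(o^2 + 4*o) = (o - 2)^2*(o - 1)*(o + 4)*(o)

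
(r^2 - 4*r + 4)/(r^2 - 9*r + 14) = (r - 2)/(r - 7)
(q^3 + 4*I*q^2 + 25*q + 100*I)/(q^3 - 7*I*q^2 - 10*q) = (q^2 + 9*I*q - 20)/(q*(q - 2*I))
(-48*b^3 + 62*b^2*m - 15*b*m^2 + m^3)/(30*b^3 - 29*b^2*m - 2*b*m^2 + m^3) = (-8*b + m)/(5*b + m)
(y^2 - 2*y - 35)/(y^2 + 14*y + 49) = (y^2 - 2*y - 35)/(y^2 + 14*y + 49)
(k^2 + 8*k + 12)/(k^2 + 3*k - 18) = (k + 2)/(k - 3)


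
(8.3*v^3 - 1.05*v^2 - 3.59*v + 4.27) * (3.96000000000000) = 32.868*v^3 - 4.158*v^2 - 14.2164*v + 16.9092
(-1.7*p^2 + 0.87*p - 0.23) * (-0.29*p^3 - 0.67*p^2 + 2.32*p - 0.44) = 0.493*p^5 + 0.8867*p^4 - 4.4602*p^3 + 2.9205*p^2 - 0.9164*p + 0.1012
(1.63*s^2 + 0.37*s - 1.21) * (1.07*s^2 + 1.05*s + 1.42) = 1.7441*s^4 + 2.1074*s^3 + 1.4084*s^2 - 0.7451*s - 1.7182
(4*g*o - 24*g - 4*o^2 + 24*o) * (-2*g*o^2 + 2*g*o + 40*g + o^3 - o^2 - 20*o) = -8*g^2*o^3 + 56*g^2*o^2 + 112*g^2*o - 960*g^2 + 12*g*o^4 - 84*g*o^3 - 168*g*o^2 + 1440*g*o - 4*o^5 + 28*o^4 + 56*o^3 - 480*o^2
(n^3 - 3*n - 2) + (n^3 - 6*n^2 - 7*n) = 2*n^3 - 6*n^2 - 10*n - 2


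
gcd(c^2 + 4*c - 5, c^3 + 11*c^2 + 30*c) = c + 5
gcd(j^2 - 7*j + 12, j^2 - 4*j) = j - 4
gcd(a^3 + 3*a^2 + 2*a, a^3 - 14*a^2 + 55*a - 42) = 1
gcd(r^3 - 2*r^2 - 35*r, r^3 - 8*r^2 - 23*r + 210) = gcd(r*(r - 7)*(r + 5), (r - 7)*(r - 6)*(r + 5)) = r^2 - 2*r - 35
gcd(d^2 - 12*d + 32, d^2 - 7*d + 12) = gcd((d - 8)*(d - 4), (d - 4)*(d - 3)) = d - 4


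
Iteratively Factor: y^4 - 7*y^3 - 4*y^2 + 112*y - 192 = (y + 4)*(y^3 - 11*y^2 + 40*y - 48) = (y - 4)*(y + 4)*(y^2 - 7*y + 12) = (y - 4)*(y - 3)*(y + 4)*(y - 4)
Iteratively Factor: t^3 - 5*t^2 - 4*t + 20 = (t - 2)*(t^2 - 3*t - 10) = (t - 5)*(t - 2)*(t + 2)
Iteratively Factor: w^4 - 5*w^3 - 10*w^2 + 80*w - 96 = (w - 3)*(w^3 - 2*w^2 - 16*w + 32) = (w - 4)*(w - 3)*(w^2 + 2*w - 8) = (w - 4)*(w - 3)*(w - 2)*(w + 4)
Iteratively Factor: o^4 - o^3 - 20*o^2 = (o)*(o^3 - o^2 - 20*o) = o*(o + 4)*(o^2 - 5*o) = o^2*(o + 4)*(o - 5)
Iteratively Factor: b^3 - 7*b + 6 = (b + 3)*(b^2 - 3*b + 2) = (b - 2)*(b + 3)*(b - 1)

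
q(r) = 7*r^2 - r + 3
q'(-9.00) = -127.00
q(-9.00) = 579.00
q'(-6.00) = -85.00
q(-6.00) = 261.00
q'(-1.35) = -19.90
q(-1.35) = 17.11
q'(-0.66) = -10.24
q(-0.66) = 6.71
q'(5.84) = 80.76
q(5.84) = 235.90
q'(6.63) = 91.82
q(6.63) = 304.07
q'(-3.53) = -50.42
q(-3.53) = 93.76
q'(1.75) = 23.50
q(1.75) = 22.69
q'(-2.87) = -41.18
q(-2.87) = 63.53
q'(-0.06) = -1.84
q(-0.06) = 3.09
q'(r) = 14*r - 1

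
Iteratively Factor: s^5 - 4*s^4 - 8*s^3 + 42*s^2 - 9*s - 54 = (s - 2)*(s^4 - 2*s^3 - 12*s^2 + 18*s + 27) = (s - 2)*(s + 1)*(s^3 - 3*s^2 - 9*s + 27) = (s - 2)*(s + 1)*(s + 3)*(s^2 - 6*s + 9) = (s - 3)*(s - 2)*(s + 1)*(s + 3)*(s - 3)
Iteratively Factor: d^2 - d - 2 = (d + 1)*(d - 2)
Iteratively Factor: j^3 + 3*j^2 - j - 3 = (j - 1)*(j^2 + 4*j + 3) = (j - 1)*(j + 1)*(j + 3)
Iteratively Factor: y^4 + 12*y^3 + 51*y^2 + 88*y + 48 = (y + 1)*(y^3 + 11*y^2 + 40*y + 48) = (y + 1)*(y + 4)*(y^2 + 7*y + 12) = (y + 1)*(y + 4)^2*(y + 3)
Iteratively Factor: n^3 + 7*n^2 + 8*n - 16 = (n + 4)*(n^2 + 3*n - 4) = (n + 4)^2*(n - 1)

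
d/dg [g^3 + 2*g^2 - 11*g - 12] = 3*g^2 + 4*g - 11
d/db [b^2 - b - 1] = 2*b - 1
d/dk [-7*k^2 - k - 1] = -14*k - 1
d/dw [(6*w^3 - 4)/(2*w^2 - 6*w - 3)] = 2*(6*w^4 - 36*w^3 - 27*w^2 + 8*w - 12)/(4*w^4 - 24*w^3 + 24*w^2 + 36*w + 9)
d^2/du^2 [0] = 0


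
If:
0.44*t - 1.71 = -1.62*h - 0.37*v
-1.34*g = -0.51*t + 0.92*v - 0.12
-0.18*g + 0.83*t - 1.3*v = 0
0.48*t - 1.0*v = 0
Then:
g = 0.09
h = 1.02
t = 0.08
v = 0.04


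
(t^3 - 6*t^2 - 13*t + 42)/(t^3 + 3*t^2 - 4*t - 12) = (t - 7)/(t + 2)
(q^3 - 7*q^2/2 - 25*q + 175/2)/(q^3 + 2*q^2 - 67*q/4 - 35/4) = 2*(q - 5)/(2*q + 1)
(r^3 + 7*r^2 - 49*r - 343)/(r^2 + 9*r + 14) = (r^2 - 49)/(r + 2)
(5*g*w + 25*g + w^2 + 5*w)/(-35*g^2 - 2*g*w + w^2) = (w + 5)/(-7*g + w)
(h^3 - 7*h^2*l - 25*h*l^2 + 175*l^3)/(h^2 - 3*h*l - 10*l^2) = (h^2 - 2*h*l - 35*l^2)/(h + 2*l)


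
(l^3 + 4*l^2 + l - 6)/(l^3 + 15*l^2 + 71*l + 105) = (l^2 + l - 2)/(l^2 + 12*l + 35)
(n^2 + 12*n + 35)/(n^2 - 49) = (n + 5)/(n - 7)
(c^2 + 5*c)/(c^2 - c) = (c + 5)/(c - 1)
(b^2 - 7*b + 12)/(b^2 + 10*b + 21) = (b^2 - 7*b + 12)/(b^2 + 10*b + 21)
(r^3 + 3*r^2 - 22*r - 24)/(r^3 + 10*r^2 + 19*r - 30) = (r^2 - 3*r - 4)/(r^2 + 4*r - 5)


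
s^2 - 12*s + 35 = (s - 7)*(s - 5)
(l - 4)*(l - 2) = l^2 - 6*l + 8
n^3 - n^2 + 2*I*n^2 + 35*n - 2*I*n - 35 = (n - 1)*(n - 5*I)*(n + 7*I)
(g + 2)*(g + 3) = g^2 + 5*g + 6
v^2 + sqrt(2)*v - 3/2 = (v - sqrt(2)/2)*(v + 3*sqrt(2)/2)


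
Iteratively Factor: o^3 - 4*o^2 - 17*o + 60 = (o - 5)*(o^2 + o - 12) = (o - 5)*(o - 3)*(o + 4)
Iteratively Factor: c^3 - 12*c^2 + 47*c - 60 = (c - 5)*(c^2 - 7*c + 12) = (c - 5)*(c - 4)*(c - 3)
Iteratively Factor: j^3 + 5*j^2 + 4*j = (j)*(j^2 + 5*j + 4) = j*(j + 1)*(j + 4)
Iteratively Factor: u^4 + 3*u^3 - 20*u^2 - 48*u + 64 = (u + 4)*(u^3 - u^2 - 16*u + 16) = (u - 1)*(u + 4)*(u^2 - 16) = (u - 4)*(u - 1)*(u + 4)*(u + 4)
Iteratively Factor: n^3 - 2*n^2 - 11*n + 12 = (n + 3)*(n^2 - 5*n + 4) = (n - 4)*(n + 3)*(n - 1)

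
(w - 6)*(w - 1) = w^2 - 7*w + 6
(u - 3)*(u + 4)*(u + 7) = u^3 + 8*u^2 - 5*u - 84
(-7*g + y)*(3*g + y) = -21*g^2 - 4*g*y + y^2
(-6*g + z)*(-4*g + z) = 24*g^2 - 10*g*z + z^2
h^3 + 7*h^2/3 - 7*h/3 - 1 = (h - 1)*(h + 1/3)*(h + 3)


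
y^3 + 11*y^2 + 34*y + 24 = (y + 1)*(y + 4)*(y + 6)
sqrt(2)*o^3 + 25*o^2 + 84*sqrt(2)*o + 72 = (o + 6*sqrt(2))^2*(sqrt(2)*o + 1)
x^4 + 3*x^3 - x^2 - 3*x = x*(x - 1)*(x + 1)*(x + 3)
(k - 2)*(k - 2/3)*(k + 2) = k^3 - 2*k^2/3 - 4*k + 8/3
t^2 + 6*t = t*(t + 6)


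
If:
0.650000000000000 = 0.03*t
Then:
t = 21.67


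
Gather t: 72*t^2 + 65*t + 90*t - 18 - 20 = 72*t^2 + 155*t - 38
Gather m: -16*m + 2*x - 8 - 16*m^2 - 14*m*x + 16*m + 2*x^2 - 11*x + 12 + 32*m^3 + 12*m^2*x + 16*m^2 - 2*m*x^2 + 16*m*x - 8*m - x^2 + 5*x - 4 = 32*m^3 + 12*m^2*x + m*(-2*x^2 + 2*x - 8) + x^2 - 4*x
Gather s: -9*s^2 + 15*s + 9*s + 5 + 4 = -9*s^2 + 24*s + 9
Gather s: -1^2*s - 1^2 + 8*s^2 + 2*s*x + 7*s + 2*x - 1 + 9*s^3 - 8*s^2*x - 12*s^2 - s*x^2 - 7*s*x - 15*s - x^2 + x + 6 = 9*s^3 + s^2*(-8*x - 4) + s*(-x^2 - 5*x - 9) - x^2 + 3*x + 4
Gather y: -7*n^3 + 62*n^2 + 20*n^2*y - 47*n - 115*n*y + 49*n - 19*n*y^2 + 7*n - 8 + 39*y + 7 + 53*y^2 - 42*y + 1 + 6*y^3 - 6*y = -7*n^3 + 62*n^2 + 9*n + 6*y^3 + y^2*(53 - 19*n) + y*(20*n^2 - 115*n - 9)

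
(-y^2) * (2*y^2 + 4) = -2*y^4 - 4*y^2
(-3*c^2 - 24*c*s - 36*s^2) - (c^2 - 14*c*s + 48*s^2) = -4*c^2 - 10*c*s - 84*s^2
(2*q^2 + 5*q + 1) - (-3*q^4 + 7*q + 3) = 3*q^4 + 2*q^2 - 2*q - 2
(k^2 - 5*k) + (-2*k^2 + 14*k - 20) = -k^2 + 9*k - 20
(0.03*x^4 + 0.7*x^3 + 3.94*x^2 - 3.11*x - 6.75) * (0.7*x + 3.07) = 0.021*x^5 + 0.5821*x^4 + 4.907*x^3 + 9.9188*x^2 - 14.2727*x - 20.7225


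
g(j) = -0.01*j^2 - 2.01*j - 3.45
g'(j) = -0.02*j - 2.01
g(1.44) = -6.37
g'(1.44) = -2.04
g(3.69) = -11.00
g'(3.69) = -2.08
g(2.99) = -9.55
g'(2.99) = -2.07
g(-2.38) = 1.28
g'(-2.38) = -1.96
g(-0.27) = -2.91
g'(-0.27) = -2.00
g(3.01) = -9.59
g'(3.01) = -2.07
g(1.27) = -6.02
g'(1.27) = -2.04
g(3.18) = -9.94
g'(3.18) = -2.07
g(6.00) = -15.87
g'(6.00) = -2.13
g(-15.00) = 24.45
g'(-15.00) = -1.71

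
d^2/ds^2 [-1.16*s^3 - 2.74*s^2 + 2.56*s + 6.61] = -6.96*s - 5.48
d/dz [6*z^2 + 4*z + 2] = 12*z + 4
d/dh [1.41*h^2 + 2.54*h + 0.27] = 2.82*h + 2.54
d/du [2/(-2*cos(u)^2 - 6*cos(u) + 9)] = -4*(2*cos(u) + 3)*sin(u)/(6*cos(u) + cos(2*u) - 8)^2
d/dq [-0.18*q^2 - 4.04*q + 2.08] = -0.36*q - 4.04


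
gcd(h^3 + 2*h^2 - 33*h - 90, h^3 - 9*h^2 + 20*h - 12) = h - 6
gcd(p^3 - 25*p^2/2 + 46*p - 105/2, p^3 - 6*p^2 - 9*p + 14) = p - 7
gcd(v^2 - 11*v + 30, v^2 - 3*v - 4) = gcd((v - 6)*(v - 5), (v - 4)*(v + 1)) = 1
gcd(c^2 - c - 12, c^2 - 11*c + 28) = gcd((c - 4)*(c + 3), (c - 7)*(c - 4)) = c - 4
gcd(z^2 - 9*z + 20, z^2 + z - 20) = z - 4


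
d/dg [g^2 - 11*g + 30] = 2*g - 11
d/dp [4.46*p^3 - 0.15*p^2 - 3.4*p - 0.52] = 13.38*p^2 - 0.3*p - 3.4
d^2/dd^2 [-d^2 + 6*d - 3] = -2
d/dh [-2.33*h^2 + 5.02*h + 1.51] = 5.02 - 4.66*h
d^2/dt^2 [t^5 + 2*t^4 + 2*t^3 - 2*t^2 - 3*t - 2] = 20*t^3 + 24*t^2 + 12*t - 4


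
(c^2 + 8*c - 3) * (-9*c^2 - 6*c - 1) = -9*c^4 - 78*c^3 - 22*c^2 + 10*c + 3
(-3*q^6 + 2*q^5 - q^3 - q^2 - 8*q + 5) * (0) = 0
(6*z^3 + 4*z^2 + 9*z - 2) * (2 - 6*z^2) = -36*z^5 - 24*z^4 - 42*z^3 + 20*z^2 + 18*z - 4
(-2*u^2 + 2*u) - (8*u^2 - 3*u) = -10*u^2 + 5*u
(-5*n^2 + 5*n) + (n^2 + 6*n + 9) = -4*n^2 + 11*n + 9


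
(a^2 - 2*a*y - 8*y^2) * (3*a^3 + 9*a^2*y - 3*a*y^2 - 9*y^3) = 3*a^5 + 3*a^4*y - 45*a^3*y^2 - 75*a^2*y^3 + 42*a*y^4 + 72*y^5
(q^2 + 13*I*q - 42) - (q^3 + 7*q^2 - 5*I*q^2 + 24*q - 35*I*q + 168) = -q^3 - 6*q^2 + 5*I*q^2 - 24*q + 48*I*q - 210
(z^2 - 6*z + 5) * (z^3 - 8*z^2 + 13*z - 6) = z^5 - 14*z^4 + 66*z^3 - 124*z^2 + 101*z - 30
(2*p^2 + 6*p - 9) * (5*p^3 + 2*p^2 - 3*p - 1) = 10*p^5 + 34*p^4 - 39*p^3 - 38*p^2 + 21*p + 9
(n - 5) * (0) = 0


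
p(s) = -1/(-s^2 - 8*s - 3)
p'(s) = -(2*s + 8)/(-s^2 - 8*s - 3)^2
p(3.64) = 0.02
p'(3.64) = -0.01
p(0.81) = 0.10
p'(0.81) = -0.09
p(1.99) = 0.04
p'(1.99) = -0.02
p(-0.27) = 1.10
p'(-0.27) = -8.95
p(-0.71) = -0.46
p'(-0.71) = -1.39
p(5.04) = 0.01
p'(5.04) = -0.00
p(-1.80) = -0.12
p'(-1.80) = -0.07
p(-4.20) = -0.08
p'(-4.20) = 0.00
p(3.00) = 0.03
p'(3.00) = -0.01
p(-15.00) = 0.01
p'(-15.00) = 0.00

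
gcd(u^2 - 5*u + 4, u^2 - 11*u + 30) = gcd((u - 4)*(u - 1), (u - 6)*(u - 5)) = 1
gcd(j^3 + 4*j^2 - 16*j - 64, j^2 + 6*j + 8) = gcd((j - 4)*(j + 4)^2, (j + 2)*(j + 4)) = j + 4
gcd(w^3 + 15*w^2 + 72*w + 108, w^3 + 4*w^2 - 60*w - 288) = w^2 + 12*w + 36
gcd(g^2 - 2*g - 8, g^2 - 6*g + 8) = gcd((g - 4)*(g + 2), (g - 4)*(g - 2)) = g - 4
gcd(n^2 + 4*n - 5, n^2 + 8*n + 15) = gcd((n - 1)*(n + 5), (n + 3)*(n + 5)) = n + 5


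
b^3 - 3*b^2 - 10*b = b*(b - 5)*(b + 2)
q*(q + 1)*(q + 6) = q^3 + 7*q^2 + 6*q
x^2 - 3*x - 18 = (x - 6)*(x + 3)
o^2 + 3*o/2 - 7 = (o - 2)*(o + 7/2)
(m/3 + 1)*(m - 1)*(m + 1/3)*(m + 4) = m^4/3 + 19*m^3/9 + 7*m^2/3 - 31*m/9 - 4/3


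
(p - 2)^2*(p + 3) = p^3 - p^2 - 8*p + 12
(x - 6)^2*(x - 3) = x^3 - 15*x^2 + 72*x - 108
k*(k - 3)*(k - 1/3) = k^3 - 10*k^2/3 + k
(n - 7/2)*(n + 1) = n^2 - 5*n/2 - 7/2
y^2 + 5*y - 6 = (y - 1)*(y + 6)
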